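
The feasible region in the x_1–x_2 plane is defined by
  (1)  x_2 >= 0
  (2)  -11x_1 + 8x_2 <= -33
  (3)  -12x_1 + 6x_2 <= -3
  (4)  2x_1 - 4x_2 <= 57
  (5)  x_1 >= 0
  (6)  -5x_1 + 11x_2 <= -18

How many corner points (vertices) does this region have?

3

Of the 15 pairwise boundary intersections, those satisfying every inequality are:
  (57/2, 0)
  (18/5, 0)
  (555/2, 249/2)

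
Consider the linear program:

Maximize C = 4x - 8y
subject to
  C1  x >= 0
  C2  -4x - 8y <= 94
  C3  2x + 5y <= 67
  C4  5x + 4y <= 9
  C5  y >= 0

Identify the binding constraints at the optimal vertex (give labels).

C4 and C5

Extreme points and C = 4x - 8y:
  (0, 9/4) → C = -18
  (0, 0) → C = 0
  (9/5, 0) → C = 36/5

The maximum is at (9/5, 0). Substituting into each constraint, equality holds for C4 and C5; the remaining constraints have slack.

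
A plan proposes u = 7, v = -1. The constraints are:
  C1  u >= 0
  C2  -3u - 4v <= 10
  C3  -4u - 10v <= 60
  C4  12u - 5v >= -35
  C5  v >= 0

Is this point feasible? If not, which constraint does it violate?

not feasible — violates C5

Constraint C5: v = -1, which is not ≥ 0. All other constraints are satisfied.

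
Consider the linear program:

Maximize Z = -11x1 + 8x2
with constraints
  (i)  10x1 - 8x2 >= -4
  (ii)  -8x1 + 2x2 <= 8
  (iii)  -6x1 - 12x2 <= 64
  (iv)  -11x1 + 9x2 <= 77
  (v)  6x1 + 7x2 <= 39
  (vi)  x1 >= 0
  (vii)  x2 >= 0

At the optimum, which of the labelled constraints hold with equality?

(i) and (vi)

Feasible corners and Z = -11x1 + 8x2:
  (142/59, 207/59) → Z = 94/59
  (0, 1/2) → Z = 4
  (13/2, 0) → Z = -143/2
  (0, 0) → Z = 0

The maximum is at (0, 1/2). Substituting into each constraint, equality holds for (i) and (vi); the remaining constraints have slack.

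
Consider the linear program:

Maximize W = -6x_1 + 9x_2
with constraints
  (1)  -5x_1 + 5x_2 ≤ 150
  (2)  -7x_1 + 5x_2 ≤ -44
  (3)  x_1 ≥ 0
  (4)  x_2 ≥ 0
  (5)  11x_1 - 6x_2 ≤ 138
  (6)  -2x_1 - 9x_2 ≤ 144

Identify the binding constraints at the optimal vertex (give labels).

(2) and (5)

Vertices and W = -6x_1 + 9x_2:
  (44/7, 0) → W = -264/7
  (426/13, 482/13) → W = 1782/13
  (138/11, 0) → W = -828/11

The maximum is at (426/13, 482/13). Substituting into each constraint, equality holds for (2) and (5); the remaining constraints have slack.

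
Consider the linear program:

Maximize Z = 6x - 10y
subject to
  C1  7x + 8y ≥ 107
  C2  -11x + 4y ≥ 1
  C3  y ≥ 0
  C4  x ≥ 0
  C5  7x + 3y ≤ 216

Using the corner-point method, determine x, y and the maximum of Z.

x = 105/29, y = 296/29, maximum Z = -2330/29

Feasible corners and Z = 6x - 10y:
  (105/29, 296/29) → Z = -2330/29
  (0, 107/8) → Z = -535/4
  (861/61, 2383/61) → Z = -18664/61
  (0, 72) → Z = -720

At the optimal vertex, 7x + 8y = 107 and -11x + 4y = 1.
Solving simultaneously gives x = 105/29, y = 296/29.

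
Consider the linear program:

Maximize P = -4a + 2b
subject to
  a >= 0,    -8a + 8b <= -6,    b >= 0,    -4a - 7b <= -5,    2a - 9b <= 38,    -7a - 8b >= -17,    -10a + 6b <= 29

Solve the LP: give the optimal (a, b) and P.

a = 41/44, b = 2/11, maximum P = -37/11

Extreme points and P = -4a + 2b:
  (41/44, 2/11) → P = -37/11
  (23/15, 47/60) → P = -137/30
  (5/4, 0) → P = -5
  (17/7, 0) → P = -68/7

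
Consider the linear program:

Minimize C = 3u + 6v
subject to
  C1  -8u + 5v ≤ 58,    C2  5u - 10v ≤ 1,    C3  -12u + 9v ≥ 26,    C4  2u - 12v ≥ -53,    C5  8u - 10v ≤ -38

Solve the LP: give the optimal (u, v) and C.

u = -39/4, v = -4, minimum C = -213/4

At the optimal vertex, -8u + 5v = 58 and 8u - 10v = -38.
Solving simultaneously gives u = -39/4, v = -4.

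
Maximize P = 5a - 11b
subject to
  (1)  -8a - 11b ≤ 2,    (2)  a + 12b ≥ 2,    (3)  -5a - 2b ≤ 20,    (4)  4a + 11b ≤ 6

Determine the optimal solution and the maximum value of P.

a = 50/37, b = 2/37, maximum P = 228/37

Corner points and P = 5a - 11b:
  (-46/85, 18/85) → P = -428/85
  (-2, 14/11) → P = -24
  (50/37, 2/37) → P = 228/37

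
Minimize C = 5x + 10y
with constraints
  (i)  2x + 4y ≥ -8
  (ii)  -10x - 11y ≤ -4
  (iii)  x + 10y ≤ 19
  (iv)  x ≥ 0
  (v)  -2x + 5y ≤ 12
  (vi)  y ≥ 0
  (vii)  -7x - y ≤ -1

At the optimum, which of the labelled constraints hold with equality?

(ii) and (vi)

Vertices and C = 5x + 10y:
  (2/5, 0) → C = 2
  (7/67, 18/67) → C = 215/67
  (0, 19/10) → C = 19
  (19, 0) → C = 95
  (0, 1) → C = 10

The minimum is at (2/5, 0). Substituting into each constraint, equality holds for (ii) and (vi); the remaining constraints have slack.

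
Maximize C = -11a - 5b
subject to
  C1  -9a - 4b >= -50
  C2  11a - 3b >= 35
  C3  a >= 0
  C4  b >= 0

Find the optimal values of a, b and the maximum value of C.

Feasible corners and C = -11a - 5b:
  (290/71, 235/71) → C = -4365/71
  (50/9, 0) → C = -550/9
  (35/11, 0) → C = -35

At the optimal vertex, 11a - 3b = 35 and b = 0.
Solving simultaneously gives a = 35/11, b = 0.

a = 35/11, b = 0, maximum C = -35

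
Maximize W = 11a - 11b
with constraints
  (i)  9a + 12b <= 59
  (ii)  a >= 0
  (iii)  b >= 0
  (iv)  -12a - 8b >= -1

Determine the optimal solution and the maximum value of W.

a = 1/12, b = 0, maximum W = 11/12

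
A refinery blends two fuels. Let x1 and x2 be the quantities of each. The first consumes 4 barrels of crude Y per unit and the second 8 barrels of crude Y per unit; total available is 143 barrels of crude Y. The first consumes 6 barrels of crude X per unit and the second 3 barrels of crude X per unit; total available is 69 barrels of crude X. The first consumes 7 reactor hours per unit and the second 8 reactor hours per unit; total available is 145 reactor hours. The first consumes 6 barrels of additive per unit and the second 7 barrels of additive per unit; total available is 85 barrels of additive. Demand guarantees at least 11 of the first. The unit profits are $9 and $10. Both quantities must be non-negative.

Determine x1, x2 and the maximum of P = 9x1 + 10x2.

x1 = 11, x2 = 1, maximum P = 109

Feasible corners and P = 9x1 + 10x2:
  (23/2, 0) → P = 207/2
  (11, 0) → P = 99
  (11, 1) → P = 109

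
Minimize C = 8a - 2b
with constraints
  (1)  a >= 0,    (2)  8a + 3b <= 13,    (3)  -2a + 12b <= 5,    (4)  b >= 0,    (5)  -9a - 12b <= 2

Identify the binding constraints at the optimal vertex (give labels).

Vertices and C = 8a - 2b:
  (0, 5/12) → C = -5/6
  (0, 0) → C = 0
  (47/34, 11/17) → C = 166/17
  (13/8, 0) → C = 13

The minimum is at (0, 5/12). Substituting into each constraint, equality holds for (1) and (3); the remaining constraints have slack.

(1) and (3)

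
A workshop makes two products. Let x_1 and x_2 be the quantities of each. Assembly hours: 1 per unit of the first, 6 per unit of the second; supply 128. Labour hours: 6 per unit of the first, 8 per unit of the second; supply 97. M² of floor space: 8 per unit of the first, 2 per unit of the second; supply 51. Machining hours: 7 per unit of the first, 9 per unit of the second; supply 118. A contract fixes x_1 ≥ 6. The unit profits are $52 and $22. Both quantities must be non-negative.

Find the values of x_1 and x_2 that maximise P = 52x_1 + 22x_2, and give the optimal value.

Corner points and P = 52x_1 + 22x_2:
  (51/8, 0) → P = 663/2
  (6, 0) → P = 312
  (6, 3/2) → P = 345

x_1 = 6, x_2 = 3/2, maximum P = 345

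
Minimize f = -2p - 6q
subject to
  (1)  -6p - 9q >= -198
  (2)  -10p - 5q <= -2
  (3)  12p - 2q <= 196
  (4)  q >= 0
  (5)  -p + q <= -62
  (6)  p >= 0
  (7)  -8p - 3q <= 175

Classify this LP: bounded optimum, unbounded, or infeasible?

The boundaries -6p - 9q = -198 and 12p - 2q = 196 meet at (18, 10), but that point violates -p + q ≤ -62. Every candidate vertex is excluded by some other constraint, so the feasible region is empty.

infeasible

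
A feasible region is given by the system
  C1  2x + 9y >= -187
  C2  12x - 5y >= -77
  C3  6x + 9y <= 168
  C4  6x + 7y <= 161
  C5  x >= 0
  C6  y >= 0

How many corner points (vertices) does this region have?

5

Intersecting each pair of boundary lines and keeping only the points that satisfy every inequality leaves:
  (49/46, 413/23)
  (0, 77/5)
  (91/4, 7/2)
  (161/6, 0)
  (0, 0)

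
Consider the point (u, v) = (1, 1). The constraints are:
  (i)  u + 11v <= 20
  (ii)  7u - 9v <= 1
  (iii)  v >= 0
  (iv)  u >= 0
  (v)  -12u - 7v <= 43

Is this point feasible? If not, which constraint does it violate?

feasible

(i): 12 ≤ 20 ✓
(ii): -2 ≤ 1 ✓
(iii): 1 ≥ 0 ✓
(iv): 1 ≥ 0 ✓
(v): -19 ≤ 43 ✓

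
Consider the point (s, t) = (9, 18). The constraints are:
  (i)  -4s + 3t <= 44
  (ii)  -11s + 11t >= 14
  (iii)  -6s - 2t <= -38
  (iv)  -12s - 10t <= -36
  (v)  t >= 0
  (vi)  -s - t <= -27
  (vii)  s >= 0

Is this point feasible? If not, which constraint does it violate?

(i): 18 ≤ 44 ✓
(ii): 99 ≥ 14 ✓
(iii): -90 ≤ -38 ✓
(iv): -288 ≤ -36 ✓
(v): 18 ≥ 0 ✓
(vi): -27 ≤ -27 ✓
(vii): 9 ≥ 0 ✓

feasible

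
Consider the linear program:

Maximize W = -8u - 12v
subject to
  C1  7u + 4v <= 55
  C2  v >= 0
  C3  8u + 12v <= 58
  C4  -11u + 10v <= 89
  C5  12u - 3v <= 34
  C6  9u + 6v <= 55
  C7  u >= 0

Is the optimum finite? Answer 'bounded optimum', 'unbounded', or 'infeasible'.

Extreme points and W = -8u - 12v:
  (17/6, 0) → W = -68/3
  (0, 0) → W = 0
  (97/28, 53/21) → W = -58
  (0, 29/6) → W = -58
The feasible region has finitely many vertices and no improving ray; the maximum is 0 at (0, 0).

bounded optimum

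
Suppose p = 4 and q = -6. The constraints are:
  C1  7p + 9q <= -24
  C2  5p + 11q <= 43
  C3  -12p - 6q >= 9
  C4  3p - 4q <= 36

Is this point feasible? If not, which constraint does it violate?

Constraint C3: -12p - 6q = -12, which is not ≥ 9. All other constraints are satisfied.

not feasible — violates C3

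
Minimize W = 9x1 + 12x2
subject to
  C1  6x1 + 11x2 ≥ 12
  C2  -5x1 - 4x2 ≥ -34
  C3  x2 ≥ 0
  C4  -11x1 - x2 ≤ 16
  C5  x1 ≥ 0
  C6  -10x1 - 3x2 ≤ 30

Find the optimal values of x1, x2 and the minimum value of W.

Feasible corners and W = 9x1 + 12x2:
  (2, 0) → W = 18
  (0, 12/11) → W = 144/11
  (34/5, 0) → W = 306/5
  (0, 17/2) → W = 102

x1 = 0, x2 = 12/11, minimum W = 144/11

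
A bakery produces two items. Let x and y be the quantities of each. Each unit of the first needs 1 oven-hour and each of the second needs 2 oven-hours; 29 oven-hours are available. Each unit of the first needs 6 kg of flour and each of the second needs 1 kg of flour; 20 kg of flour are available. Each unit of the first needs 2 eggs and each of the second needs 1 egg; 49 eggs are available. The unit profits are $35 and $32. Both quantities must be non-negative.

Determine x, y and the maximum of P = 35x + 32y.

x = 1, y = 14, maximum P = 483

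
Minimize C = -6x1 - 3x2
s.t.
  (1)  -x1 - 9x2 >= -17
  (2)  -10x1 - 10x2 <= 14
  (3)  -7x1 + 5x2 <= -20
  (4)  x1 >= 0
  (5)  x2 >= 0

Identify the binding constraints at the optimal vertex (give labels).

Feasible corners and C = -6x1 - 3x2:
  (265/68, 99/68) → C = -111/4
  (17, 0) → C = -102
  (20/7, 0) → C = -120/7

The minimum is at (17, 0). Substituting into each constraint, equality holds for (1) and (5); the remaining constraints have slack.

(1) and (5)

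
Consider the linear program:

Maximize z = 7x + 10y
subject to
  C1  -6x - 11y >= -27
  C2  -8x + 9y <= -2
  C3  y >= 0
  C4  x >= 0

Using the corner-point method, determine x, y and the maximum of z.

x = 9/2, y = 0, maximum z = 63/2

Vertices and z = 7x + 10y:
  (265/142, 102/71) → z = 3895/142
  (9/2, 0) → z = 63/2
  (1/4, 0) → z = 7/4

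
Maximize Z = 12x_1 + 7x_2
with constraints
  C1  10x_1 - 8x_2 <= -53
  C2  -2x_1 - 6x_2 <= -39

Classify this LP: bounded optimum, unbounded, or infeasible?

unbounded

From the feasible point (-3/38, 124/19), moving in the direction (8, 10) keeps every constraint satisfied while Z increases without bound.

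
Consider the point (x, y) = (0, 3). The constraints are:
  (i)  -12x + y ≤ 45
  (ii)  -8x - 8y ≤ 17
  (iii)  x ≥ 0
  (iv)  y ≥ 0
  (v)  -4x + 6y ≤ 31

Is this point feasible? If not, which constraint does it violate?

(i): 3 ≤ 45 ✓
(ii): -24 ≤ 17 ✓
(iii): 0 ≥ 0 ✓
(iv): 3 ≥ 0 ✓
(v): 18 ≤ 31 ✓

feasible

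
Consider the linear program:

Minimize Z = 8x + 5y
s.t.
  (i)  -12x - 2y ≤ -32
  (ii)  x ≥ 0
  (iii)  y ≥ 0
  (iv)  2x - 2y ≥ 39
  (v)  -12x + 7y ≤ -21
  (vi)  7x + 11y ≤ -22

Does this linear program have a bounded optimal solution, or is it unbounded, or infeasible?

infeasible

The boundaries -12x - 2y = -32 and 2x - 2y = 39 meet at (71/14, -101/7), but that point violates y ≥ 0. Every candidate vertex is excluded by some other constraint, so the feasible region is empty.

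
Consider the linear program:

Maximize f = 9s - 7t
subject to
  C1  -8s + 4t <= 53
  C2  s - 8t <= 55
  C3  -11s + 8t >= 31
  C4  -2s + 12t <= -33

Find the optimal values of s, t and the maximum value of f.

s = -43/5, t = -159/20, maximum f = -87/4

Extreme points and f = 9s - 7t:
  (-161/15, -493/60) → f = -469/12
  (-96/11, -185/44) → f = -2161/44
  (-43/5, -159/20) → f = -87/4
  (-159/29, -425/116) → f = -2749/116

The optimum lies where s - 8t = 55 and -11s + 8t = 31.
Solving simultaneously gives s = -43/5, t = -159/20.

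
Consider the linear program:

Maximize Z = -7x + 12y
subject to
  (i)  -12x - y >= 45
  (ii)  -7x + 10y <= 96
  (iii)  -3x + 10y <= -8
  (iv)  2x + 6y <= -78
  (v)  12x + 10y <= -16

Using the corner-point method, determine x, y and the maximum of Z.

x = -26, y = -43/5, maximum Z = 394/5

Feasible corners and Z = -7x + 12y:
  (-96/35, -423/35) → Z = -4404/35
  (-26, -43/5) → Z = 394/5
  (-366/19, -125/19) → Z = 1062/19
The feasible region is unbounded (it extends along (-10, -7), (1, -12)), but Z strictly decreases along every unbounded feasible direction, so there is no improving ray and the maximum is attained at a vertex.

The binding constraints are -7x + 10y = 96 and -3x + 10y = -8.
Solving simultaneously gives x = -26, y = -43/5.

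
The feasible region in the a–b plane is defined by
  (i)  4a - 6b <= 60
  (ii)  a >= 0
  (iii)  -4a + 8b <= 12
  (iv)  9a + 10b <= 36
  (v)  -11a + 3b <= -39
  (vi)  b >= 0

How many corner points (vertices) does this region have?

3

Pairwise boundary intersections that survive every other constraint:
  (498/137, 45/137)
  (4, 0)
  (39/11, 0)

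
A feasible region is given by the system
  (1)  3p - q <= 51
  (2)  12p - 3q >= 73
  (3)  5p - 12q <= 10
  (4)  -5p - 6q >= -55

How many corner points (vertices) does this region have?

Pairwise boundary intersections that survive every other constraint:
  (282/43, 245/129)
  (201/29, 295/87)
  (8, 5/2)

3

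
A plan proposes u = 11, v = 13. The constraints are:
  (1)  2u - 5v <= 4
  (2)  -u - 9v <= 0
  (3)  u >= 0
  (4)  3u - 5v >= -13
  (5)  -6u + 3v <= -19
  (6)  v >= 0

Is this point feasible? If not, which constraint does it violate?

Constraint (4): 3u - 5v = -32, which is not ≥ -13. All other constraints are satisfied.

not feasible — violates (4)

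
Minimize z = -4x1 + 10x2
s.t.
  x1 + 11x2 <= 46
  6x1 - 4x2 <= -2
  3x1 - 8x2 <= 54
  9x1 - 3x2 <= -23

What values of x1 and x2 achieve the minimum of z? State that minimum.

Vertices and z = -4x1 + 10x2:
  (-115/102, 437/102) → z = 805/17
  (-58/9, -55/6) → z = -593/9
  (-43/9, -20/3) → z = -428/9
The feasible region is unbounded (it extends along (-8, -3), (-11, 1)), but z strictly increases along every unbounded feasible direction, so there is no improving ray and the minimum is attained at a vertex.

The binding constraints are 6x1 - 4x2 = -2 and 3x1 - 8x2 = 54.
Solving simultaneously gives x1 = -58/9, x2 = -55/6.

x1 = -58/9, x2 = -55/6, minimum z = -593/9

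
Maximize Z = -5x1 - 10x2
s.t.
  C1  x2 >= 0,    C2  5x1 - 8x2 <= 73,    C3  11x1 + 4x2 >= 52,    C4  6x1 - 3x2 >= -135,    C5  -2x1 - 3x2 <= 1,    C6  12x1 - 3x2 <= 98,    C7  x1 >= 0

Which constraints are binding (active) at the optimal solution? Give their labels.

Extreme points and Z = -5x1 - 10x2:
  (52/11, 0) → Z = -260/11
  (49/6, 0) → Z = -245/6
  (0, 13) → Z = -130
  (233/6, 368/3) → Z = -8525/6
  (0, 45) → Z = -450

The maximum is at (52/11, 0). Substituting into each constraint, equality holds for C1 and C3; the remaining constraints have slack.

C1 and C3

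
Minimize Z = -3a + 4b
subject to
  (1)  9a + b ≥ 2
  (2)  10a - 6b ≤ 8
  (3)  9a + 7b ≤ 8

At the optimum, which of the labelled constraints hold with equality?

(1) and (2)

Feasible corners and Z = -3a + 4b:
  (5/16, -13/16) → Z = -67/16
  (1/9, 1) → Z = 11/3
  (26/31, 2/31) → Z = -70/31

The minimum is at (5/16, -13/16). Substituting into each constraint, equality holds for (1) and (2); the remaining constraints have slack.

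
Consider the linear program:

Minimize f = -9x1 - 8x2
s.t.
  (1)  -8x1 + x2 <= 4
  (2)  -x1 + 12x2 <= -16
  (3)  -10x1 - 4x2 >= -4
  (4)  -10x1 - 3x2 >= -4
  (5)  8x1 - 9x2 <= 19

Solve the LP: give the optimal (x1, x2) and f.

The optimum lies where -x1 + 12x2 = -16 and -10x1 - 3x2 = -4.
Solving simultaneously gives x1 = 32/41, x2 = -52/41.

x1 = 32/41, x2 = -52/41, minimum f = 128/41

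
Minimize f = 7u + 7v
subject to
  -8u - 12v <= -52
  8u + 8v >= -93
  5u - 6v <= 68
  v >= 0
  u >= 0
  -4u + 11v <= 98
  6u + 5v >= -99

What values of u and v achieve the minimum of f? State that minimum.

Extreme points and f = 7u + 7v:
  (13/2, 0) → f = 91/2
  (0, 13/3) → f = 91/3
  (68/5, 0) → f = 476/5
  (1336/31, 762/31) → f = 14686/31
  (0, 98/11) → f = 686/11

u = 0, v = 13/3, minimum f = 91/3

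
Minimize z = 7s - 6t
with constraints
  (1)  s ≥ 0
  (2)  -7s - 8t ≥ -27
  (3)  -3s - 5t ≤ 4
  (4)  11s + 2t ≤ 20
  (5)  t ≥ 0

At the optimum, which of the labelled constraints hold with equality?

Corner points and z = 7s - 6t:
  (0, 27/8) → z = -81/4
  (0, 0) → z = 0
  (53/37, 157/74) → z = -100/37
  (20/11, 0) → z = 140/11

The minimum is at (0, 27/8). Substituting into each constraint, equality holds for (1) and (2); the remaining constraints have slack.

(1) and (2)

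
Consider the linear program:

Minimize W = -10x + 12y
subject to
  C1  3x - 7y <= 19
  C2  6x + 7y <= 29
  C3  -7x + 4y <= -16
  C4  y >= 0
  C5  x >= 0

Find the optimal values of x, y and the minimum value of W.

Extreme points and W = -10x + 12y:
  (228/73, 107/73) → W = -996/73
  (29/6, 0) → W = -145/3
  (16/7, 0) → W = -160/7

The binding constraints are 6x + 7y = 29 and y = 0.
Solving simultaneously gives x = 29/6, y = 0.

x = 29/6, y = 0, minimum W = -145/3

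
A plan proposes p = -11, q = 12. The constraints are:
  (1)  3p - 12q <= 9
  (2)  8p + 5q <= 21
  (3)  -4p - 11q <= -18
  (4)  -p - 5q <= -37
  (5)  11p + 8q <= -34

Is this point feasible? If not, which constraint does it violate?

not feasible — violates (5)

Constraint (5): 11p + 8q = -25, which is not ≤ -34. All other constraints are satisfied.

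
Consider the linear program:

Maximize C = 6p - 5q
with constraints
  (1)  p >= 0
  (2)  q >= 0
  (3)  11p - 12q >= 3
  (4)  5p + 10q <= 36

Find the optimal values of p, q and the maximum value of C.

p = 36/5, q = 0, maximum C = 216/5

Extreme points and C = 6p - 5q:
  (3/11, 0) → C = 18/11
  (36/5, 0) → C = 216/5
  (231/85, 381/170) → C = 51/10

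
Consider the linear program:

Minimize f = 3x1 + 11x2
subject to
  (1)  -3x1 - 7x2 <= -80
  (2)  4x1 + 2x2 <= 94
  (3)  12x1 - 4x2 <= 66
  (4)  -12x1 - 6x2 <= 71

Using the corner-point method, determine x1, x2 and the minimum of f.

x1 = 391/48, x2 = 127/16, minimum f = 447/4

Vertices and f = 3x1 + 11x2:
  (391/48, 127/16) → f = 447/4
  (-977/66, 391/22) → f = 1662/11
  (127/10, 108/5) → f = 2757/10
The feasible region is unbounded (it extends along (-1, 2)), but f strictly increases along every unbounded feasible direction, so there is no improving ray and the minimum is attained at a vertex.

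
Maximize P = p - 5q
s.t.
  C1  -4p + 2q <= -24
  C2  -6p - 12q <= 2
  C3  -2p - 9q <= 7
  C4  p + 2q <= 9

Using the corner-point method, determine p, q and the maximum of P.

Extreme points and P = p - 5q:
  (101/20, -19/10) → P = 291/20
  (33/5, 6/5) → P = 3/5
  (19, -5) → P = 44

p = 19, q = -5, maximum P = 44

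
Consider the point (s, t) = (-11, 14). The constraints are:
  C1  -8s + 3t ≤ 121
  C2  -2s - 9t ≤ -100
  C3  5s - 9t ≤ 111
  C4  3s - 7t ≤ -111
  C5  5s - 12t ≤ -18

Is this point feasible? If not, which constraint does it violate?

Constraint C1: -8s + 3t = 130, which is not ≤ 121. All other constraints are satisfied.

not feasible — violates C1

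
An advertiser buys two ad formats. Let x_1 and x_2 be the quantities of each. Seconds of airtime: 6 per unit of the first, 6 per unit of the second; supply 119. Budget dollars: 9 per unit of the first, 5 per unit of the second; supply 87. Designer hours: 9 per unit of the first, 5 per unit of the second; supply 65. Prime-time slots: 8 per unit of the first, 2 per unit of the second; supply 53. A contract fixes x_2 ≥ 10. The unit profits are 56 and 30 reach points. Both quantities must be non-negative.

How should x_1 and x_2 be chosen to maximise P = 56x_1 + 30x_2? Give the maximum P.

Feasible corners and P = 56x_1 + 30x_2:
  (0, 13) → P = 390
  (0, 10) → P = 300
  (5/3, 10) → P = 1180/3

x_1 = 5/3, x_2 = 10, maximum P = 1180/3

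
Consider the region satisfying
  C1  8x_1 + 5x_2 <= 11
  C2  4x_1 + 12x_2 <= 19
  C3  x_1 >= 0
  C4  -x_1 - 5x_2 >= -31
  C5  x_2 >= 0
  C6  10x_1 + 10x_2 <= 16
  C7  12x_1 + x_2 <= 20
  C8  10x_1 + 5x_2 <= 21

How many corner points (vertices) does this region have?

Of the 28 pairwise boundary intersections, those satisfying every inequality are:
  (11/8, 0)
  (1, 3/5)
  (0, 19/12)
  (1/40, 63/40)
  (0, 0)

5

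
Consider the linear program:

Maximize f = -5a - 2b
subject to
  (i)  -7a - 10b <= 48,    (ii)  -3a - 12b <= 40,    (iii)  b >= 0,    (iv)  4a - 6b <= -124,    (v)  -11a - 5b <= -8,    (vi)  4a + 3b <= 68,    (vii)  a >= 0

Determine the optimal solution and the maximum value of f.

Vertices and f = -5a - 2b:
  (1, 64/3) → f = -143/3
  (0, 62/3) → f = -124/3
  (0, 68/3) → f = -136/3

At the optimal vertex, 4a - 6b = -124 and a = 0.
Solving simultaneously gives a = 0, b = 62/3.

a = 0, b = 62/3, maximum f = -124/3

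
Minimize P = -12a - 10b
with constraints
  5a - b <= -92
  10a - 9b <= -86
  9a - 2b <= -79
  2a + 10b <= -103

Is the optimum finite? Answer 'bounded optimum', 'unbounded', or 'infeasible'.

bounded optimum

Feasible corners and P = -12a - 10b:
  (-106/5, -14) → P = 1972/5
  (-1023/52, -331/52) → P = 7793/26
The feasible region has finitely many vertices and no improving ray; the minimum is 7793/26 at (-1023/52, -331/52).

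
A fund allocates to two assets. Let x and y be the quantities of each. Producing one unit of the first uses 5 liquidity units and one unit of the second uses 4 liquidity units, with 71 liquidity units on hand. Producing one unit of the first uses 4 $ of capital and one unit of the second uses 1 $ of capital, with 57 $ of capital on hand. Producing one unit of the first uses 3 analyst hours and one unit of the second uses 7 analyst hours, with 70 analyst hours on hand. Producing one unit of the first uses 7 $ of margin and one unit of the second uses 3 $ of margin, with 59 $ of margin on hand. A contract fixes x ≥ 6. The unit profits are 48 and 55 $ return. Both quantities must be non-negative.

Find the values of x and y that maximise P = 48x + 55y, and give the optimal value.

x = 6, y = 17/3, maximum P = 1799/3

Extreme points and P = 48x + 55y:
  (59/7, 0) → P = 2832/7
  (6, 0) → P = 288
  (6, 17/3) → P = 1799/3

At the optimal vertex, 7x + 3y = 59 and x = 6.
Solving simultaneously gives x = 6, y = 17/3.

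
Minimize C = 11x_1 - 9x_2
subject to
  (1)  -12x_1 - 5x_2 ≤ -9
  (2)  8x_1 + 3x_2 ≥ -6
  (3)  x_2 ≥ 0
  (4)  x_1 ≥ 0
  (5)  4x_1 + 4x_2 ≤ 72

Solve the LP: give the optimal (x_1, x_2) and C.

x_1 = 0, x_2 = 18, minimum C = -162

Extreme points and C = 11x_1 - 9x_2:
  (3/4, 0) → C = 33/4
  (0, 9/5) → C = -81/5
  (18, 0) → C = 198
  (0, 18) → C = -162

The optimum lies where x_1 = 0 and 4x_1 + 4x_2 = 72.
Solving simultaneously gives x_1 = 0, x_2 = 18.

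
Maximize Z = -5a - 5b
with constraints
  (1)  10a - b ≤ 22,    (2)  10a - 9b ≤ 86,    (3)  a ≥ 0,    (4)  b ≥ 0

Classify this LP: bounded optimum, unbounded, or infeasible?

bounded optimum

Feasible corners and Z = -5a - 5b:
  (11/5, 0) → Z = -11
  (0, 0) → Z = 0
The feasible region has finitely many vertices and no improving ray; the maximum is 0 at (0, 0).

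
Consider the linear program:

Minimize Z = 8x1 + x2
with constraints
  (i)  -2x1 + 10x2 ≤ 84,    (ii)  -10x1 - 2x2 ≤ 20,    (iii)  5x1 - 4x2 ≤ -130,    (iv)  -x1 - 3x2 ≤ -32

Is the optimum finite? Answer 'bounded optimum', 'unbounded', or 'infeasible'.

infeasible

The boundaries -2x1 + 10x2 = 84 and -x1 - 3x2 = -32 meet at (17/4, 37/4), but that point violates 5x1 - 4x2 ≤ -130. Every candidate vertex is excluded by some other constraint, so the feasible region is empty.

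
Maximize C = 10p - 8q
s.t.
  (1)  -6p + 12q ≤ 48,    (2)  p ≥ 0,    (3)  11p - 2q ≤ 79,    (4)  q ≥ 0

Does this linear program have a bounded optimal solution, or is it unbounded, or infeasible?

Vertices and C = 10p - 8q:
  (0, 4) → C = -32
  (87/10, 167/20) → C = 101/5
  (0, 0) → C = 0
  (79/11, 0) → C = 790/11
The feasible region has finitely many vertices and no improving ray; the maximum is 790/11 at (79/11, 0).

bounded optimum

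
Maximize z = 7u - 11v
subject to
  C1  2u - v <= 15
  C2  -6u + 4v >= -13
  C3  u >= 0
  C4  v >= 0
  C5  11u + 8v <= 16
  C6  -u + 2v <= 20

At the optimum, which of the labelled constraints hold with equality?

C4 and C5

Extreme points and z = 7u - 11v:
  (0, 0) → z = 0
  (0, 2) → z = -22
  (16/11, 0) → z = 112/11

The maximum is at (16/11, 0). Substituting into each constraint, equality holds for C4 and C5; the remaining constraints have slack.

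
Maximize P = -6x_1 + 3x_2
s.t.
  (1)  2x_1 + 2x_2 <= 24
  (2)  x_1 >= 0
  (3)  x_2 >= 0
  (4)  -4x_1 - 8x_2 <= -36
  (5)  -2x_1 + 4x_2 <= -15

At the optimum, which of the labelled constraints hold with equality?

Feasible corners and P = -6x_1 + 3x_2:
  (12, 0) → P = -72
  (21/2, 3/2) → P = -117/2
  (9, 0) → P = -54
  (33/4, 3/8) → P = -387/8

The maximum is at (33/4, 3/8). Substituting into each constraint, equality holds for (4) and (5); the remaining constraints have slack.

(4) and (5)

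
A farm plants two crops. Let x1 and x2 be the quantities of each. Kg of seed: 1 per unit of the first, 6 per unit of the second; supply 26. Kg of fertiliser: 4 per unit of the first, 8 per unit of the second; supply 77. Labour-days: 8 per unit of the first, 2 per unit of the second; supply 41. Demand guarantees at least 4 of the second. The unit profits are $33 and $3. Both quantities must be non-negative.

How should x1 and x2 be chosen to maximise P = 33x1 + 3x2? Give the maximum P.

x1 = 2, x2 = 4, maximum P = 78

At the optimal vertex, x1 + 6x2 = 26 and x2 = 4.
Solving simultaneously gives x1 = 2, x2 = 4.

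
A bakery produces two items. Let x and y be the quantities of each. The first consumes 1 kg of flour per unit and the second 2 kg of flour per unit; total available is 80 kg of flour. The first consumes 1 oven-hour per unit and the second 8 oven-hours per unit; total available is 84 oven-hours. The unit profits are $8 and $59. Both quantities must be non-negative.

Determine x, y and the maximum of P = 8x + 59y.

Feasible corners and P = 8x + 59y:
  (0, 0) → P = 0
  (0, 21/2) → P = 1239/2
  (80, 0) → P = 640
  (236/3, 2/3) → P = 2006/3

The optimum lies where x + 2y = 80 and x + 8y = 84.
Solving simultaneously gives x = 236/3, y = 2/3.

x = 236/3, y = 2/3, maximum P = 2006/3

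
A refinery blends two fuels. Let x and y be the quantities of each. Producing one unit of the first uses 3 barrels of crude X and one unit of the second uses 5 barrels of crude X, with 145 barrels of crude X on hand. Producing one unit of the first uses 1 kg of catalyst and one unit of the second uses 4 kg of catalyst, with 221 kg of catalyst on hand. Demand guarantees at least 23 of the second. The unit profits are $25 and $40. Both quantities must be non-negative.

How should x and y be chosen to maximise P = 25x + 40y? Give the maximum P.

Vertices and P = 25x + 40y:
  (0, 29) → P = 1160
  (0, 23) → P = 920
  (10, 23) → P = 1170

The binding constraints are 3x + 5y = 145 and y = 23.
Solving simultaneously gives x = 10, y = 23.

x = 10, y = 23, maximum P = 1170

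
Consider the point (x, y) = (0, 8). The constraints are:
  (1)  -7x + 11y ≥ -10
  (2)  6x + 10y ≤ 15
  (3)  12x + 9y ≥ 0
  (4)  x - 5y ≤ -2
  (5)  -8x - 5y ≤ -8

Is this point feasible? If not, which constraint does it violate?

not feasible — violates (2)

Constraint (2): 6x + 10y = 80, which is not ≤ 15. All other constraints are satisfied.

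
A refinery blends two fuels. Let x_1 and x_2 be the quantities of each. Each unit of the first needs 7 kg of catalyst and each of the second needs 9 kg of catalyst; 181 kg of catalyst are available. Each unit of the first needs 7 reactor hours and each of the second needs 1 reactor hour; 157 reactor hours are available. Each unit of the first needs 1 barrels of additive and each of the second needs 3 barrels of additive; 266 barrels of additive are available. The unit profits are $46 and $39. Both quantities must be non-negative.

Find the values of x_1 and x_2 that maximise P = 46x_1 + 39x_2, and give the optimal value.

The optimum lies where 7x_1 + 9x_2 = 181 and 7x_1 + x_2 = 157.
Solving simultaneously gives x_1 = 22, x_2 = 3.

x_1 = 22, x_2 = 3, maximum P = 1129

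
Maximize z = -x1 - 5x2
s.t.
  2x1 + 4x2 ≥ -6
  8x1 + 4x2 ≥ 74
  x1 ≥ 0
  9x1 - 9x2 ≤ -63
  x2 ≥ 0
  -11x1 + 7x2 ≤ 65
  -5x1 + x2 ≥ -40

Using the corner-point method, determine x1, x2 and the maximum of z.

x1 = 23/6, x2 = 65/6, maximum z = -58

Extreme points and z = -x1 - 5x2:
  (23/6, 65/6) → z = -58
  (129/50, 667/50) → z = -1732/25
  (47/4, 75/4) → z = -211/2
  (115/8, 255/8) → z = -695/4

The optimum lies where 8x1 + 4x2 = 74 and 9x1 - 9x2 = -63.
Solving simultaneously gives x1 = 23/6, x2 = 65/6.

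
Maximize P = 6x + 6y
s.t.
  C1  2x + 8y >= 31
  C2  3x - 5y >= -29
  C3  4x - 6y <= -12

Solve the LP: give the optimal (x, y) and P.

x = 57, y = 40, maximum P = 582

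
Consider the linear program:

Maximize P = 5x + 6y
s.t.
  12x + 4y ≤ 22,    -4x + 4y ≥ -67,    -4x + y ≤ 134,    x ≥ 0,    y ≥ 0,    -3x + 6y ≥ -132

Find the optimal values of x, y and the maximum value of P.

Feasible corners and P = 5x + 6y:
  (0, 11/2) → P = 33
  (11/6, 0) → P = 55/6
  (0, 0) → P = 0

x = 0, y = 11/2, maximum P = 33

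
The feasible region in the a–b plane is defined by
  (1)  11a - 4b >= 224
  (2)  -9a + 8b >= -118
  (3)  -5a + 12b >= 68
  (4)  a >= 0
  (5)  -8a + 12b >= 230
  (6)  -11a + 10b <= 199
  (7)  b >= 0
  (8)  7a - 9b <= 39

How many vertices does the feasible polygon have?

4

Of the 28 pairwise boundary intersections, those satisfying every inequality are:
  (902/25, 2161/50)
  (46, 141/2)
  (74, 137/2)
  (1386, 3089/2)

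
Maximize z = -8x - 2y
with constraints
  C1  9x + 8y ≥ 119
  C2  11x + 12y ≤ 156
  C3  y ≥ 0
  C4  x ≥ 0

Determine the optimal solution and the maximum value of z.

x = 9, y = 19/4, maximum z = -163/2

Corner points and z = -8x - 2y:
  (9, 19/4) → z = -163/2
  (119/9, 0) → z = -952/9
  (156/11, 0) → z = -1248/11

The binding constraints are 9x + 8y = 119 and 11x + 12y = 156.
Solving simultaneously gives x = 9, y = 19/4.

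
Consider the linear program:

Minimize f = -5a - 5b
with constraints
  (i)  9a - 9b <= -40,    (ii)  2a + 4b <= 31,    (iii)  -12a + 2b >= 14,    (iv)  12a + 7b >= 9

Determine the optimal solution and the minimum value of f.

a = 3/26, b = 100/13, minimum f = -1015/26

Vertices and f = -5a - 5b:
  (-23/45, 59/15) → f = -154/9
  (-199/171, 187/57) → f = -1810/171
  (3/26, 100/13) → f = -1015/26
  (-181/34, 177/17) → f = -865/34

The optimum lies where 2a + 4b = 31 and -12a + 2b = 14.
Solving simultaneously gives a = 3/26, b = 100/13.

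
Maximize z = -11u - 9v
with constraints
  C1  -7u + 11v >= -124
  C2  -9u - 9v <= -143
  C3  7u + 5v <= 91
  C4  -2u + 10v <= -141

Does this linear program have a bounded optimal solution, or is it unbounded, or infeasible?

The boundaries -7u + 11v = -124 and -2u + 10v = -141 meet at (-311/48, -739/48), but that point violates -9u - 9v ≤ -143. Every candidate vertex is excluded by some other constraint, so the feasible region is empty.

infeasible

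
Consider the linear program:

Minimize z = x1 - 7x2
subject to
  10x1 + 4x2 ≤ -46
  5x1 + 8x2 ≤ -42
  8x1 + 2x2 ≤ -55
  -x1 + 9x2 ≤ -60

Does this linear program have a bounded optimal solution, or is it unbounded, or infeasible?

From the feasible point (-375/74, -535/74), moving in the direction (-9, -1) keeps every constraint satisfied while z decreases without bound.

unbounded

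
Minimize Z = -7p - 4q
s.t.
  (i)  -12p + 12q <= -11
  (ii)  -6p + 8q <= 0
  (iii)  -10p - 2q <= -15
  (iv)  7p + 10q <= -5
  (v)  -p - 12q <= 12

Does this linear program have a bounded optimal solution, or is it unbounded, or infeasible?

infeasible

The boundaries -12p + 12q = -11 and -6p + 8q = 0 meet at (11/3, 11/4), but that point violates 7p + 10q ≤ -5. Every candidate vertex is excluded by some other constraint, so the feasible region is empty.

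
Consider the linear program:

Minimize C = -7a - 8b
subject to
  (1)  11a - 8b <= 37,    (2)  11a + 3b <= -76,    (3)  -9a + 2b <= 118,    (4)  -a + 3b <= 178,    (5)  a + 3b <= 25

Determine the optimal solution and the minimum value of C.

a = -101/10, b = 117/10, minimum C = -229/10

Extreme points and C = -7a - 8b:
  (-497/121, -113/11) → C = 13423/121
  (-509/25, -1631/50) → C = 10087/25
  (-101/10, 117/10) → C = -229/10
  (-304/29, 343/29) → C = -616/29

The optimum lies where 11a + 3b = -76 and a + 3b = 25.
Solving simultaneously gives a = -101/10, b = 117/10.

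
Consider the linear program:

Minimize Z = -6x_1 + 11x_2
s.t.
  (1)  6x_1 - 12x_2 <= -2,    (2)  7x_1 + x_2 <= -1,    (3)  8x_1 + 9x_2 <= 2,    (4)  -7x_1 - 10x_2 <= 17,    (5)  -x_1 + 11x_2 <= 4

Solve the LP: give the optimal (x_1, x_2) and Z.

x_1 = -7/45, x_2 = 4/45, minimum Z = 86/45

Extreme points and Z = -6x_1 + 11x_2:
  (-7/45, 4/45) → Z = 86/45
  (-14/9, -11/18) → Z = 47/18
  (-5/26, 9/26) → Z = 129/26
  (-227/87, 11/87) → Z = 1483/87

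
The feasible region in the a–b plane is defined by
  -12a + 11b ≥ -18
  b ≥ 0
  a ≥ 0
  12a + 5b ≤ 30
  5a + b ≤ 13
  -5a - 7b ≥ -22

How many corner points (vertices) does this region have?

5

Of the 15 pairwise boundary intersections, those satisfying every inequality are:
  (3/2, 0)
  (35/16, 3/4)
  (0, 0)
  (0, 22/7)
  (100/59, 114/59)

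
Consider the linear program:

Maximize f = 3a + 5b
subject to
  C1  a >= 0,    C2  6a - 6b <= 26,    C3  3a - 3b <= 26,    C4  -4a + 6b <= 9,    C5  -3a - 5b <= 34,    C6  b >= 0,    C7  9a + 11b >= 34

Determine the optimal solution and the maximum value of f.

a = 35/2, b = 79/6, maximum f = 355/3

The binding constraints are 6a - 6b = 26 and -4a + 6b = 9.
Solving simultaneously gives a = 35/2, b = 79/6.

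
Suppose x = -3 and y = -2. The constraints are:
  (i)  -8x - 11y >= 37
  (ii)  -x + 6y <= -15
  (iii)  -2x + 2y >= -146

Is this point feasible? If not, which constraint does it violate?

not feasible — violates (ii)

Constraint (ii): -x + 6y = -9, which is not ≤ -15. All other constraints are satisfied.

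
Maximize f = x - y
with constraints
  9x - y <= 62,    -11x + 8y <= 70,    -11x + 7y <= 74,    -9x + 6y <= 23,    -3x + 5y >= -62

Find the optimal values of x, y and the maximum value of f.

x = 124/21, y = -62/7, maximum f = 310/21

The binding constraints are 9x - y = 62 and -3x + 5y = -62.
Solving simultaneously gives x = 124/21, y = -62/7.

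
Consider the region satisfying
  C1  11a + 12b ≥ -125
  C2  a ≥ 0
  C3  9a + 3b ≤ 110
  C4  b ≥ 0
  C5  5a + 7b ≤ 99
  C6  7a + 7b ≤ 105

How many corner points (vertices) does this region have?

5

Intersecting each pair of boundary lines and keeping only the points that satisfy every inequality leaves:
  (0, 0)
  (0, 99/7)
  (110/9, 0)
  (65/6, 25/6)
  (3, 12)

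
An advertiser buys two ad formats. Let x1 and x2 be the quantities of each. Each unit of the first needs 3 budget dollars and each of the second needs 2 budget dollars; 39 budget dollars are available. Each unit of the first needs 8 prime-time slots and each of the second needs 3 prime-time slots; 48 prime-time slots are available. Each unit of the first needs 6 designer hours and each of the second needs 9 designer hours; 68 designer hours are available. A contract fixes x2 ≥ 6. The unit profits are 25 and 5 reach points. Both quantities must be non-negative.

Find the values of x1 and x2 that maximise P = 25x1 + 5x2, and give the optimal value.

Feasible corners and P = 25x1 + 5x2:
  (0, 68/9) → P = 340/9
  (0, 6) → P = 30
  (7/3, 6) → P = 265/3

At the optimal vertex, 6x1 + 9x2 = 68 and x2 = 6.
Solving simultaneously gives x1 = 7/3, x2 = 6.

x1 = 7/3, x2 = 6, maximum P = 265/3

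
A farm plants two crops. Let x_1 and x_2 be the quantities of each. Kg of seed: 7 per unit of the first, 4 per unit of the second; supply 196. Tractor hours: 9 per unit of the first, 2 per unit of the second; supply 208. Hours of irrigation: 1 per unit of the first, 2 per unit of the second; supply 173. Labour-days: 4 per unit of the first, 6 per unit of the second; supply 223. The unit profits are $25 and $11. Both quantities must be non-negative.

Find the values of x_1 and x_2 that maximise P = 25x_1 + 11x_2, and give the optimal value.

x_1 = 20, x_2 = 14, maximum P = 654

Feasible corners and P = 25x_1 + 11x_2:
  (0, 0) → P = 0
  (0, 223/6) → P = 2453/6
  (208/9, 0) → P = 5200/9
  (20, 14) → P = 654
  (142/13, 777/26) → P = 15647/26

The binding constraints are 7x_1 + 4x_2 = 196 and 9x_1 + 2x_2 = 208.
Solving simultaneously gives x_1 = 20, x_2 = 14.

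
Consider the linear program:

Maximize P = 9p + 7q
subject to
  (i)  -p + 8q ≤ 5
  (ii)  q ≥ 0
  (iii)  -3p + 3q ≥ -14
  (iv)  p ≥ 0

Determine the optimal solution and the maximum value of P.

Feasible corners and P = 9p + 7q:
  (127/21, 29/21) → P = 1346/21
  (0, 5/8) → P = 35/8
  (14/3, 0) → P = 42
  (0, 0) → P = 0

p = 127/21, q = 29/21, maximum P = 1346/21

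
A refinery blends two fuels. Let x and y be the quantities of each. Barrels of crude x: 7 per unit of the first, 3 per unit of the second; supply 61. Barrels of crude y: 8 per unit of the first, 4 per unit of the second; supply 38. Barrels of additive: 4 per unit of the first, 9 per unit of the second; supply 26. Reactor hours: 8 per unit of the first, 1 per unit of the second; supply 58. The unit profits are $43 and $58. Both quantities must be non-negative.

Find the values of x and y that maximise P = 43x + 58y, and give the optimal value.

Corner points and P = 43x + 58y:
  (0, 0) → P = 0
  (0, 26/9) → P = 1508/9
  (19/4, 0) → P = 817/4
  (17/4, 1) → P = 963/4

x = 17/4, y = 1, maximum P = 963/4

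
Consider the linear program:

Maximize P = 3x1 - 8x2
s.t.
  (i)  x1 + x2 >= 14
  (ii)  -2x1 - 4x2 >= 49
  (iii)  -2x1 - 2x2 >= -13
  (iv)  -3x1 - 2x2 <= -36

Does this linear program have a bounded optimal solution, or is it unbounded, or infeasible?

infeasible

Constraints x1 + x2 ≥ 14 and -2x1 - 2x2 ≥ -13 have parallel boundaries but demand opposite sides — no point can satisfy both, so the region is empty.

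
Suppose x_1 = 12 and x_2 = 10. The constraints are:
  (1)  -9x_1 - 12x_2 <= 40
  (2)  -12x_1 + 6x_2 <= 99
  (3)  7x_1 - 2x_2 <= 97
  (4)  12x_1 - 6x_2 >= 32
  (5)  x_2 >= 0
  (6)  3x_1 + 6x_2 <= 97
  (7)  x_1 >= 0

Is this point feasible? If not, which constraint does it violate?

(1): -228 ≤ 40 ✓
(2): -84 ≤ 99 ✓
(3): 64 ≤ 97 ✓
(4): 84 ≥ 32 ✓
(5): 10 ≥ 0 ✓
(6): 96 ≤ 97 ✓
(7): 12 ≥ 0 ✓

feasible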